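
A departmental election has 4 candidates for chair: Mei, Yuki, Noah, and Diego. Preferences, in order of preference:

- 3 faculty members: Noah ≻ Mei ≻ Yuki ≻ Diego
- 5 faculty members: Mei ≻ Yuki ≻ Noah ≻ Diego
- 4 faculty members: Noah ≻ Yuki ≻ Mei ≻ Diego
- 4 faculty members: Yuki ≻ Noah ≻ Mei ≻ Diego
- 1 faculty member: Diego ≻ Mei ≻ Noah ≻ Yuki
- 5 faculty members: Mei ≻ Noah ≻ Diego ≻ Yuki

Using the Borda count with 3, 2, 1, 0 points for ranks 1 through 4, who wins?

Mei

Mei: 3·2 + 5·3 + 4·1 + 4·1 + 1·2 + 5·3 = 46
Yuki: 3·1 + 5·2 + 4·2 + 4·3 + 1·0 + 5·0 = 33
Noah: 3·3 + 5·1 + 4·3 + 4·2 + 1·1 + 5·2 = 45
Diego: 3·0 + 5·0 + 4·0 + 4·0 + 1·3 + 5·1 = 8
Mei has the highest Borda score (46).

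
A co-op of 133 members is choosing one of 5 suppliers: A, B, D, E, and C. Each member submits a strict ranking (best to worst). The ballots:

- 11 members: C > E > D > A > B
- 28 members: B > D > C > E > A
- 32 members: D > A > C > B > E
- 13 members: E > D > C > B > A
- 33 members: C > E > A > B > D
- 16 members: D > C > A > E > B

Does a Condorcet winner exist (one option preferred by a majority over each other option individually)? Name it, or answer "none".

D vs A: 100–33 for D.
D vs B: 72–61 for D.
D vs E: 76–57 for D.
D vs C: 89–44 for D.
D beats every other option head-to-head.

D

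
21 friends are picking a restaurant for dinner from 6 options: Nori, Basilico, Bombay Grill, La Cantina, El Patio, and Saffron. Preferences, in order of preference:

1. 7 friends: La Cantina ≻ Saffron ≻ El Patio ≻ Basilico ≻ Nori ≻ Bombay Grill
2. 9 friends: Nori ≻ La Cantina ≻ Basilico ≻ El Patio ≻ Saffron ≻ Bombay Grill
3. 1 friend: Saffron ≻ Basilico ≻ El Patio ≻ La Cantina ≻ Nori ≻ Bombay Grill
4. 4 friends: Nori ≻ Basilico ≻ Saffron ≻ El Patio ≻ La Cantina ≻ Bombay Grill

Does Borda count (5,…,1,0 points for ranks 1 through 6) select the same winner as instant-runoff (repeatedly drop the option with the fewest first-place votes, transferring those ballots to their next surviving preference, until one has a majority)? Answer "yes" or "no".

Borda — scores: Nori 73, Basilico 61, Bombay Grill 0, La Cantina 77, El Patio 50, Saffron 54. Winner: La Cantina.
Instant-runoff — R1 Nori 13, Basilico 0, Bombay Grill 0, La Cantina 7, El Patio 0, Saffron 1 (Nori winner). Winner: Nori.
The two methods disagree.

no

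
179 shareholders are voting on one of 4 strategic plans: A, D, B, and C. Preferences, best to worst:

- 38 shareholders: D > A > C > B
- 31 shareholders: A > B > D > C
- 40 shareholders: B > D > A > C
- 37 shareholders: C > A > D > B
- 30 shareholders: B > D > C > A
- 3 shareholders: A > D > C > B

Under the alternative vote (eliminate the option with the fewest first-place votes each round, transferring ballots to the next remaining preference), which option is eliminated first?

Round 1: A 34, D 38, B 70, C 37. Eliminate A.

A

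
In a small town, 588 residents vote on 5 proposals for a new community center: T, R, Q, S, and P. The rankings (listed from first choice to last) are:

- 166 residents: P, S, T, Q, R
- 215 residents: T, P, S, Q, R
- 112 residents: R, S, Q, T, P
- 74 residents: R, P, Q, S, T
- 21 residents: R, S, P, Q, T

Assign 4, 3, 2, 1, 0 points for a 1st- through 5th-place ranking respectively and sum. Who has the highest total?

T: 166·2 + 215·4 + 112·1 + 74·0 + 21·0 = 1304
R: 166·0 + 215·0 + 112·4 + 74·4 + 21·4 = 828
Q: 166·1 + 215·1 + 112·2 + 74·2 + 21·1 = 774
S: 166·3 + 215·2 + 112·3 + 74·1 + 21·3 = 1401
P: 166·4 + 215·3 + 112·0 + 74·3 + 21·2 = 1573
P has the highest Borda score (1573).

P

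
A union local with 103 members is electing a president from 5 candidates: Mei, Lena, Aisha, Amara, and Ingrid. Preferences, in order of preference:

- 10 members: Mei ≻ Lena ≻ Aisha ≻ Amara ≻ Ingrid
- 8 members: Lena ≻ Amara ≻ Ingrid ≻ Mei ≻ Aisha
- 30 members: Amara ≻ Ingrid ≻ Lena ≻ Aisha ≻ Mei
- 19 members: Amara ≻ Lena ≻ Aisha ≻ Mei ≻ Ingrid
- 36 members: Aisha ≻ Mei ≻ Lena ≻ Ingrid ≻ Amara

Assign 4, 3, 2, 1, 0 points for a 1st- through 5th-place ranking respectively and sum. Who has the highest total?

Lena

Mei: 10·4 + 8·1 + 30·0 + 19·1 + 36·3 = 175
Lena: 10·3 + 8·4 + 30·2 + 19·3 + 36·2 = 251
Aisha: 10·2 + 8·0 + 30·1 + 19·2 + 36·4 = 232
Amara: 10·1 + 8·3 + 30·4 + 19·4 + 36·0 = 230
Ingrid: 10·0 + 8·2 + 30·3 + 19·0 + 36·1 = 142
Lena has the highest Borda score (251).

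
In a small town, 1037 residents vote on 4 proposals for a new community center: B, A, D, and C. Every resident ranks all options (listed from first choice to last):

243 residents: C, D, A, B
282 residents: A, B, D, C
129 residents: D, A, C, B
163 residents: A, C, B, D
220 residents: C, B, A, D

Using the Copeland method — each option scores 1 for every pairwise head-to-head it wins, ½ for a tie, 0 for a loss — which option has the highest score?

B: beats D; loses to A and C → score 1.
A: beats B, D, and C → score 3.
D: loses to B, A, and C → score 0.
C: beats B and D; loses to A → score 2.
A has the best pairwise record.

A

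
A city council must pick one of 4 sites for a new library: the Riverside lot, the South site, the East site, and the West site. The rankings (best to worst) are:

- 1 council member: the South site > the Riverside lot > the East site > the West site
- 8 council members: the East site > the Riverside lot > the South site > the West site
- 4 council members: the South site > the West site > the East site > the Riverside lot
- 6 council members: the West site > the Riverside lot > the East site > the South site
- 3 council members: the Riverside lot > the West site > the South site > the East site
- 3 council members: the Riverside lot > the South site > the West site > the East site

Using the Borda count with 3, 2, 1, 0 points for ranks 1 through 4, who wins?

the Riverside lot

the Riverside lot: 1·2 + 8·2 + 4·0 + 6·2 + 3·3 + 3·3 = 48
the South site: 1·3 + 8·1 + 4·3 + 6·0 + 3·1 + 3·2 = 32
the East site: 1·1 + 8·3 + 4·1 + 6·1 + 3·0 + 3·0 = 35
the West site: 1·0 + 8·0 + 4·2 + 6·3 + 3·2 + 3·1 = 35
the Riverside lot has the highest Borda score (48).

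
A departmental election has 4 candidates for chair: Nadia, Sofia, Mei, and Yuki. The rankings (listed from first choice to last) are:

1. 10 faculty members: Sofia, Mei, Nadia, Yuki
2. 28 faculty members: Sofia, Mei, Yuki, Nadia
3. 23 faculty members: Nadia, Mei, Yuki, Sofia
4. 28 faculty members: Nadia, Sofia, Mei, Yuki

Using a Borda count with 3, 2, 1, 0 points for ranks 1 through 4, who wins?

Nadia: 10·1 + 28·0 + 23·3 + 28·3 = 163
Sofia: 10·3 + 28·3 + 23·0 + 28·2 = 170
Mei: 10·2 + 28·2 + 23·2 + 28·1 = 150
Yuki: 10·0 + 28·1 + 23·1 + 28·0 = 51
Sofia has the highest Borda score (170).

Sofia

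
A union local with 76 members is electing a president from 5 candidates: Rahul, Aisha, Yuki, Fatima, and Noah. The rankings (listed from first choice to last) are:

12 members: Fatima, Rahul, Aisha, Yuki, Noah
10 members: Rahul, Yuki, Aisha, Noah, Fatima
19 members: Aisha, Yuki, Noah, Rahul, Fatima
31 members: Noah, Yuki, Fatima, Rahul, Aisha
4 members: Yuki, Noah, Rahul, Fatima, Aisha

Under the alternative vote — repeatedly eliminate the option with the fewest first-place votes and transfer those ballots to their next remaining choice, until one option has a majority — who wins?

Round 1: Rahul 10, Aisha 19, Yuki 4, Fatima 12, Noah 31. Eliminate Yuki.
Round 2: Rahul 10, Aisha 19, Fatima 12, Noah 35. Eliminate Rahul.
Round 3: Aisha 29, Fatima 12, Noah 35. Eliminate Fatima.
Round 4: Aisha 41, Noah 35. Aisha has a majority.

Aisha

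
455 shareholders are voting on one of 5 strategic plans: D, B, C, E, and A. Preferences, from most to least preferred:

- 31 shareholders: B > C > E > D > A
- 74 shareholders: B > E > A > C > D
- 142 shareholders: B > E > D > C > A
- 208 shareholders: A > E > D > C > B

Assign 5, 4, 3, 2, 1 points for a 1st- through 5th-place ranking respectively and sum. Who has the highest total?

D: 31·2 + 74·1 + 142·3 + 208·3 = 1186
B: 31·5 + 74·5 + 142·5 + 208·1 = 1443
C: 31·4 + 74·2 + 142·2 + 208·2 = 972
E: 31·3 + 74·4 + 142·4 + 208·4 = 1789
A: 31·1 + 74·3 + 142·1 + 208·5 = 1435
E has the highest Borda score (1789).

E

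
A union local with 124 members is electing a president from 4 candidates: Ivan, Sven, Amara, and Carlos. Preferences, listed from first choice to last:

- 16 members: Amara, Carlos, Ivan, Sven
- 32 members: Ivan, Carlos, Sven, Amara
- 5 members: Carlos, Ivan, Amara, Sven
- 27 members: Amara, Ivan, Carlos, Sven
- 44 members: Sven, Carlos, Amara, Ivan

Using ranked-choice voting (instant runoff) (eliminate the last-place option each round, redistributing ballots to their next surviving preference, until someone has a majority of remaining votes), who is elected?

Round 1: Ivan 32, Sven 44, Amara 43, Carlos 5. Eliminate Carlos.
Round 2: Ivan 37, Sven 44, Amara 43. Eliminate Ivan.
Round 3: Sven 76, Amara 48. Sven has a majority.

Sven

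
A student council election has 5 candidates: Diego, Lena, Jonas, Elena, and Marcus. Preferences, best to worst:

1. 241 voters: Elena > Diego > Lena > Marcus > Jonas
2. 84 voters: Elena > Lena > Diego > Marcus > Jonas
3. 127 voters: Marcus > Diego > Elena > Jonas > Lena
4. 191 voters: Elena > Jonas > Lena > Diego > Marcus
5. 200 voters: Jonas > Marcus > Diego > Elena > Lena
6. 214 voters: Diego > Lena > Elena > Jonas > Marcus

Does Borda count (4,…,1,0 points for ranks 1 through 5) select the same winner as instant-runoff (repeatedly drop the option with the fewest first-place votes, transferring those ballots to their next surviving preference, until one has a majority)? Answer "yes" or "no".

Borda — scores: Diego 2719, Lena 1758, Jonas 1714, Elena 2946, Marcus 1433. Winner: Elena.
Instant-runoff — R1 Diego 214, Lena 0, Jonas 200, Elena 516, Marcus 127 (Lena out); R2 Diego 214, Jonas 200, Elena 516, Marcus 127 (Marcus out); R3 Diego 341, Jonas 200, Elena 516 (Jonas out); R4 Diego 541, Elena 516 (Diego winner). Winner: Diego.
The two methods disagree.

no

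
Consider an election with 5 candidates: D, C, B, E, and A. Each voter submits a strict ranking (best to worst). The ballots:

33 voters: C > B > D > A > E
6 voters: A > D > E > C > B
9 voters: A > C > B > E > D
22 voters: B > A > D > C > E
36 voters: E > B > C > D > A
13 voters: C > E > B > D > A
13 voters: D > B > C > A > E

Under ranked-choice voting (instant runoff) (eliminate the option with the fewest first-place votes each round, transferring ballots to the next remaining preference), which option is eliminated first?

Round 1: D 13, C 46, B 22, E 36, A 15. Eliminate D.

D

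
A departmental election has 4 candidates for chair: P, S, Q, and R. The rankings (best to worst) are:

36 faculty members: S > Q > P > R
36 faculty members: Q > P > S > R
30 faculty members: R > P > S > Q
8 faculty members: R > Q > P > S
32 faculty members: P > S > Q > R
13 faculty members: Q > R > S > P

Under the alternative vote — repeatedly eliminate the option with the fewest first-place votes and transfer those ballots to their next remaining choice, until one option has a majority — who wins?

S

Round 1: P 32, S 36, Q 49, R 38. Eliminate P.
Round 2: S 68, Q 49, R 38. Eliminate R.
Round 3: S 98, Q 57. S has a majority.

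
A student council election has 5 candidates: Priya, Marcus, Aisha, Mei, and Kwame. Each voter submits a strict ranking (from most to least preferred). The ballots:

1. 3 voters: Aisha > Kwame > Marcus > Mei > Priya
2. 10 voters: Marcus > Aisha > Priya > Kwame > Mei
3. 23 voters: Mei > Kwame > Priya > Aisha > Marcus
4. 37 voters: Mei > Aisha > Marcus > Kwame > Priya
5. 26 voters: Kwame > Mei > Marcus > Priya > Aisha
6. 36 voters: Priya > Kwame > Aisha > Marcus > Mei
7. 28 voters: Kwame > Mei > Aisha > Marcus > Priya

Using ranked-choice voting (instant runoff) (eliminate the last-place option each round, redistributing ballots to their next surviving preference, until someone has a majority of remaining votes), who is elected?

Round 1: Priya 36, Marcus 10, Aisha 3, Mei 60, Kwame 54. Eliminate Aisha.
Round 2: Priya 36, Marcus 10, Mei 60, Kwame 57. Eliminate Marcus.
Round 3: Priya 46, Mei 60, Kwame 57. Eliminate Priya.
Round 4: Mei 60, Kwame 103. Kwame has a majority.

Kwame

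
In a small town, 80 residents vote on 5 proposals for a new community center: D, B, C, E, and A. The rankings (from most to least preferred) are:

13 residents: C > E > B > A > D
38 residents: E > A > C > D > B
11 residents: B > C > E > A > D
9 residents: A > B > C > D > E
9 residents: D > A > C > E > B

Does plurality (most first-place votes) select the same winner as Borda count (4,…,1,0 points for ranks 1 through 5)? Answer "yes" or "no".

Plurality — first-place votes: D 9, B 11, C 13, E 38, A 9. Winner: E.
Borda — scores: D 83, B 97, C 197, E 222, A 201. Winner: E.
The two methods agree.

yes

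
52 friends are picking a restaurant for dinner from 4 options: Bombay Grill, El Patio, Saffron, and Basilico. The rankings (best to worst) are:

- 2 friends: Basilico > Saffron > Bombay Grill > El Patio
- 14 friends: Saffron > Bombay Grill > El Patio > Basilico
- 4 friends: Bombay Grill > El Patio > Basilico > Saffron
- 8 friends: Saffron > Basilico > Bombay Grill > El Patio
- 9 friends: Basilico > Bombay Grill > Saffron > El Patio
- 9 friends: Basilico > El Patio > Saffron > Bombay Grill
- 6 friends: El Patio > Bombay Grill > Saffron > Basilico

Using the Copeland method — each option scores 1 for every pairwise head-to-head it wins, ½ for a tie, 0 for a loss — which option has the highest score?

Bombay Grill: beats El Patio; loses to Saffron and Basilico → score 1.
El Patio: loses to Bombay Grill, Saffron, and Basilico → score 0.
Saffron: beats Bombay Grill, El Patio, and Basilico → score 3.
Basilico: beats Bombay Grill and El Patio; loses to Saffron → score 2.
Saffron has the best pairwise record.

Saffron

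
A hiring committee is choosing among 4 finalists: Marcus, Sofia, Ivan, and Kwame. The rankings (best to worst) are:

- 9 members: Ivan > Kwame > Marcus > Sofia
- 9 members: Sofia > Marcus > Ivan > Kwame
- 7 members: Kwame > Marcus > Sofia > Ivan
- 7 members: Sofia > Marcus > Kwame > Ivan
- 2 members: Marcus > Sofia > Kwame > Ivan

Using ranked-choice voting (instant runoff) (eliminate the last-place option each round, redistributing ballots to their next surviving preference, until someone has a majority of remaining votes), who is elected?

Sofia

Round 1: Marcus 2, Sofia 16, Ivan 9, Kwame 7. Eliminate Marcus.
Round 2: Sofia 18, Ivan 9, Kwame 7. Sofia has a majority.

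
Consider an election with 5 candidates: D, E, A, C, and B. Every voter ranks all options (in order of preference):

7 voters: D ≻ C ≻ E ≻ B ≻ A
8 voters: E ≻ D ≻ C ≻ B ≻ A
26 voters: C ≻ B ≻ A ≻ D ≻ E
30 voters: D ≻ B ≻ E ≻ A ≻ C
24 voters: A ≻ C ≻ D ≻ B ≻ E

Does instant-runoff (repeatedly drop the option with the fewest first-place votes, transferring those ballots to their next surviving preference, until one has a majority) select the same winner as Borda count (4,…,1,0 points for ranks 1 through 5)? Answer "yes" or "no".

Instant-runoff — R1 D 37, E 8, A 24, C 26, B 0 (B out); R2 D 37, E 8, A 24, C 26 (E out); R3 D 45, A 24, C 26 (A out); R4 D 45, C 50 (C winner). Winner: C.
Borda — scores: D 246, E 106, A 178, C 213, B 207. Winner: D.
The two methods disagree.

no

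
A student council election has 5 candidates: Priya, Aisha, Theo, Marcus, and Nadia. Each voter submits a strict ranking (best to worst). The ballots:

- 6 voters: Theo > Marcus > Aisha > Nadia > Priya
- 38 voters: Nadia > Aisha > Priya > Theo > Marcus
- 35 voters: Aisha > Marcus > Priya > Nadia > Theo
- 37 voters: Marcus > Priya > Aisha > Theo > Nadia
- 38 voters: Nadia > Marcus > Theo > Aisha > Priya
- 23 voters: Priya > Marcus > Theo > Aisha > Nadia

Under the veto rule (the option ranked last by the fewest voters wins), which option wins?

Last-place votes: Priya 44, Aisha 0, Theo 35, Marcus 38, Nadia 60.
Aisha is ranked last by the fewest voters, so Aisha wins.

Aisha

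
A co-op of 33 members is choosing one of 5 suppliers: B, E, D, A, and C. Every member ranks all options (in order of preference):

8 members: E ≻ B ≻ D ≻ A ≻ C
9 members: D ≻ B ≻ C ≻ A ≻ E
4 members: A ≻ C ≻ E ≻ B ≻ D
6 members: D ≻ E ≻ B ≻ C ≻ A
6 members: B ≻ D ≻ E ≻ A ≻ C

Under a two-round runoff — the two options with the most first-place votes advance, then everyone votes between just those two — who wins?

Round 1 first-place votes: B 6, E 8, D 15, A 4, C 0.
D and E advance.
Runoff: D is preferred to E by 21 voters; E by 12.
D wins the runoff.

D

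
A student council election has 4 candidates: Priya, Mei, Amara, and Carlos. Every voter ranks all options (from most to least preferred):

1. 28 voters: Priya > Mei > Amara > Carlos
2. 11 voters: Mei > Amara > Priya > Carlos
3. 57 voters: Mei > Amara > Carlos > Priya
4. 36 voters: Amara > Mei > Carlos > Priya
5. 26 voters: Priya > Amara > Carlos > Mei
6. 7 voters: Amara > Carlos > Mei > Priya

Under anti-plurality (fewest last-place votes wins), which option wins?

Amara

Last-place votes: Priya 100, Mei 26, Amara 0, Carlos 39.
Amara is ranked last by the fewest voters, so Amara wins.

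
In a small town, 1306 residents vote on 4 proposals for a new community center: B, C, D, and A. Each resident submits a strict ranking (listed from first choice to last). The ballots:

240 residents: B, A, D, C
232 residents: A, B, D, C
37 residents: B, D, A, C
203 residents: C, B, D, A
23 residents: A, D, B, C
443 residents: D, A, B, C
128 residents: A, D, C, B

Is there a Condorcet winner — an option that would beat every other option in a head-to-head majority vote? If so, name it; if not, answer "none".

none

Checking pairwise contests:
A beats B 826–480.
B beats C 975–331.
B beats D 712–594.
D beats A 683–623.
Every option loses at least one head-to-head, so there is no Condorcet winner.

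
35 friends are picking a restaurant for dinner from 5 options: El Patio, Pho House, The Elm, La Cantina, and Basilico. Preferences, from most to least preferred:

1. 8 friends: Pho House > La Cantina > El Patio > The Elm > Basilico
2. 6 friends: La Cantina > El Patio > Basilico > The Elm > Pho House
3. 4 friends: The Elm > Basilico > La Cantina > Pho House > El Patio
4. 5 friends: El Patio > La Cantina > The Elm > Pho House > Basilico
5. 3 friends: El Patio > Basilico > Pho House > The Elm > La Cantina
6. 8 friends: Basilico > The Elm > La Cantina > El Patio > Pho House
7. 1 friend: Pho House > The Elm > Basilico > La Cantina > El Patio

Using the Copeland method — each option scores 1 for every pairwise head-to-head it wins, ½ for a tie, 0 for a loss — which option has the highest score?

La Cantina

El Patio: beats Pho House, The Elm, and Basilico; loses to La Cantina → score 3.
Pho House: loses to El Patio, The Elm, La Cantina, and Basilico → score 0.
The Elm: beats Pho House and Basilico; loses to El Patio and La Cantina → score 2.
La Cantina: beats El Patio, Pho House, The Elm, and Basilico → score 4.
Basilico: beats Pho House; loses to El Patio, The Elm, and La Cantina → score 1.
La Cantina has the best pairwise record.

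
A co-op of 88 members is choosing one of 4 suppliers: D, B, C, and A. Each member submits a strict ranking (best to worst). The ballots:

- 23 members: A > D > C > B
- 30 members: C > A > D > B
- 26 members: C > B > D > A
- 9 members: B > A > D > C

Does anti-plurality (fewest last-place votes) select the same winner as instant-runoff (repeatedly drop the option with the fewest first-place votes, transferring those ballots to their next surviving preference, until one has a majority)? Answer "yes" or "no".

Anti-plurality — last-place votes: D 0, B 53, C 9, A 26. Winner: D.
Instant-runoff — R1 D 0, B 9, C 56, A 23 (C winner). Winner: C.
The two methods disagree.

no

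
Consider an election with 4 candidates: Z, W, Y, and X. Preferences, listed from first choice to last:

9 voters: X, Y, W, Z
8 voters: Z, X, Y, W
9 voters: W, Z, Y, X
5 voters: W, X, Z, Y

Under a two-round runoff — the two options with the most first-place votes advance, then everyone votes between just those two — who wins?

X

Round 1 first-place votes: Z 8, W 14, Y 0, X 9.
W and X advance.
Runoff: W is preferred to X by 14 voters; X by 17.
X wins the runoff.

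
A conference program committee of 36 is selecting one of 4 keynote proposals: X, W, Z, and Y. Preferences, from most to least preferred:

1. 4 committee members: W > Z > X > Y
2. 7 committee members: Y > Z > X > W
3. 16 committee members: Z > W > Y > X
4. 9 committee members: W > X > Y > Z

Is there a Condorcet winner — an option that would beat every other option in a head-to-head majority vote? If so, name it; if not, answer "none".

Z vs X: 27–9 for Z.
Z vs W: 23–13 for Z.
Z vs Y: 20–16 for Z.
Z beats every other option head-to-head.

Z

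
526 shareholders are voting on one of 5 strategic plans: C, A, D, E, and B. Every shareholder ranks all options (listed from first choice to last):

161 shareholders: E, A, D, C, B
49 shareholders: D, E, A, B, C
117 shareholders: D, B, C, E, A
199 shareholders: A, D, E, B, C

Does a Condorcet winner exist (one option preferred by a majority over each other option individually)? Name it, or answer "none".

none

Checking pairwise contests:
A beats C 409–117.
E beats A 327–199.
A beats D 360–166.
D beats E 365–161.
A beats B 409–117.
Every option loses at least one head-to-head, so there is no Condorcet winner.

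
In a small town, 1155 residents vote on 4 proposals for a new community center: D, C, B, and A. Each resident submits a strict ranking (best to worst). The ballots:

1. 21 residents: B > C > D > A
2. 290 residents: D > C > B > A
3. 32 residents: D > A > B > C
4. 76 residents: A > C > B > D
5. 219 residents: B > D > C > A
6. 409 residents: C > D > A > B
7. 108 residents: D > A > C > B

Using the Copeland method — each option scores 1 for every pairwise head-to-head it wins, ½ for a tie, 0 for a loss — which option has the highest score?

D: beats C, B, and A → score 3.
C: beats B and A; loses to D → score 2.
B: loses to D, C, and A → score 0.
A: beats B; loses to D and C → score 1.
D has the best pairwise record.

D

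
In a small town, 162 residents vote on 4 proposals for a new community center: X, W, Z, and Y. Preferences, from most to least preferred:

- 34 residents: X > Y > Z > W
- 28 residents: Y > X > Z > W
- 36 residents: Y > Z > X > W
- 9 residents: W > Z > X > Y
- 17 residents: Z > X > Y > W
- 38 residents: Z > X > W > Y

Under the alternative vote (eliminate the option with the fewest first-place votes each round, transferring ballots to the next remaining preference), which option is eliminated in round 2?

Round 1: X 34, W 9, Z 55, Y 64. Eliminate W.
Round 2: X 34, Z 64, Y 64. Eliminate X.

X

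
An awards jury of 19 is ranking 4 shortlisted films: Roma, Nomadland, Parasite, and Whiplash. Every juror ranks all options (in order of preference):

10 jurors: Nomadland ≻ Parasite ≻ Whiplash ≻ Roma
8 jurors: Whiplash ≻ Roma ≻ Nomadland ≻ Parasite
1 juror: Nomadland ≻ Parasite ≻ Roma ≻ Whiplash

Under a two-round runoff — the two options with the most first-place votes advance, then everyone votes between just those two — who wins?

Round 1 first-place votes: Roma 0, Nomadland 11, Parasite 0, Whiplash 8.
Nomadland and Whiplash advance.
Runoff: Nomadland is preferred to Whiplash by 11 voters; Whiplash by 8.
Nomadland wins the runoff.

Nomadland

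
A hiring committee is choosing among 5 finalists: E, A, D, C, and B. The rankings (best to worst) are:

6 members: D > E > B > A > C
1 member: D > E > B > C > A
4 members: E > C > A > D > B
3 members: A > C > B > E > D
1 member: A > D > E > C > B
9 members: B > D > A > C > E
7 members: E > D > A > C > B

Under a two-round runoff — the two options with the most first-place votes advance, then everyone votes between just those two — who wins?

E

Round 1 first-place votes: E 11, A 4, D 7, C 0, B 9.
E and B advance.
Runoff: E is preferred to B by 19 voters; B by 12.
E wins the runoff.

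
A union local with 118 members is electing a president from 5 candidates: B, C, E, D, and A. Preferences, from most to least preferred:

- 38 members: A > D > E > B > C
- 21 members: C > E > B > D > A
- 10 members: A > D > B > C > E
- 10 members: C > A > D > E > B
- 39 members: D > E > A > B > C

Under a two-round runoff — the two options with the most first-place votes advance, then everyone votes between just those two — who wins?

D

Round 1 first-place votes: B 0, C 31, E 0, D 39, A 48.
A and D advance.
Runoff: A is preferred to D by 58 voters; D by 60.
D wins the runoff.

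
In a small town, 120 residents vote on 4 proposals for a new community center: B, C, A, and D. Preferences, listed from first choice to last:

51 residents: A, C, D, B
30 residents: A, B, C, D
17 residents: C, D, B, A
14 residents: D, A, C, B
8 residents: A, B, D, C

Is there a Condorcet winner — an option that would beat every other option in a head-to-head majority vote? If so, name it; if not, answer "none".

A vs B: 103–17 for A.
A vs C: 103–17 for A.
A vs D: 89–31 for A.
A beats every other option head-to-head.

A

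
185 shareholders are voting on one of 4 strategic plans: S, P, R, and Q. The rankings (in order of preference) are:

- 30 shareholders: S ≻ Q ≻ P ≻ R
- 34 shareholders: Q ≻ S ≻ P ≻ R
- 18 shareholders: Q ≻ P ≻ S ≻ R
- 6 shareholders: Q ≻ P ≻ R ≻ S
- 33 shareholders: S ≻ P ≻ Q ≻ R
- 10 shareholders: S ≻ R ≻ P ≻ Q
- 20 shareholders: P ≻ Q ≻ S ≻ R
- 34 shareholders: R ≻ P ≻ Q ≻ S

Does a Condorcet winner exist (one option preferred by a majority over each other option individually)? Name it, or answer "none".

none

Checking pairwise contests:
Q beats S 112–73.
S beats P 107–78.
S beats R 145–40.
P beats Q 97–88.
Every option loses at least one head-to-head, so there is no Condorcet winner.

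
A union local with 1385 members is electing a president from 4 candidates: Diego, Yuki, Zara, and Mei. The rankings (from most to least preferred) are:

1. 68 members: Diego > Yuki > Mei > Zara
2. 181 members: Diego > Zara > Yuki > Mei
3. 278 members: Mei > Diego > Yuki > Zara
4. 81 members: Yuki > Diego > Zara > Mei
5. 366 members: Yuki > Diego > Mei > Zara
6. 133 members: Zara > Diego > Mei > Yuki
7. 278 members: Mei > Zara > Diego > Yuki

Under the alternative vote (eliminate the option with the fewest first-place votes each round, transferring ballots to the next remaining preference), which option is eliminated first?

Zara

Round 1: Diego 249, Yuki 447, Zara 133, Mei 556. Eliminate Zara.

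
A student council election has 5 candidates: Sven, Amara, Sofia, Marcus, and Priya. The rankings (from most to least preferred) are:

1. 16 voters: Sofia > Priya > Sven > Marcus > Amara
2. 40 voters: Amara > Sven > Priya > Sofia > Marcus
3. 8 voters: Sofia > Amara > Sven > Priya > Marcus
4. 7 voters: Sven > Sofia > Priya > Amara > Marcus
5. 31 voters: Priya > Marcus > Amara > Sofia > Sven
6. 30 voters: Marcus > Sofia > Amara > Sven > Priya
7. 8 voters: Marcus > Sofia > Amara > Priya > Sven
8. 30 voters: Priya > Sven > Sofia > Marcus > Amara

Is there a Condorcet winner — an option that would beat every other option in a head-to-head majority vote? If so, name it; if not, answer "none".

none

Checking pairwise contests:
Amara beats Sven 117–53.
Sofia beats Amara 99–71.
Priya beats Sofia 101–69.
Sven beats Marcus 101–69.
Amara beats Priya 86–84.
Every option loses at least one head-to-head, so there is no Condorcet winner.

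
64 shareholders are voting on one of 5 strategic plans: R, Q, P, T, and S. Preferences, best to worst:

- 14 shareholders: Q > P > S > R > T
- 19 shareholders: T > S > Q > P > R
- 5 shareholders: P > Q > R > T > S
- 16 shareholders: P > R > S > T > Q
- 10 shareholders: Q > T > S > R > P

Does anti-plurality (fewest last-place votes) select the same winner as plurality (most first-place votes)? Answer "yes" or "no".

no

Anti-plurality — last-place votes: R 19, Q 16, P 10, T 14, S 5. Winner: S.
Plurality — first-place votes: R 0, Q 24, P 21, T 19, S 0. Winner: Q.
The two methods disagree.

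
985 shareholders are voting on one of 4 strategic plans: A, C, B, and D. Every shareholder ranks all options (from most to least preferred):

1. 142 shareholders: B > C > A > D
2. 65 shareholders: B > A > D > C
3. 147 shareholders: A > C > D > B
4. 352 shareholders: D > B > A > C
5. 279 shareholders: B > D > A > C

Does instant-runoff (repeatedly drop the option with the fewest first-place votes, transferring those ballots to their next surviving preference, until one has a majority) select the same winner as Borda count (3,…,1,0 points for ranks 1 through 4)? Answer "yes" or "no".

no

Instant-runoff — R1 A 147, C 0, B 486, D 352 (C out); R2 A 147, B 486, D 352 (A out); R3 B 486, D 499 (D winner). Winner: D.
Borda — scores: A 1344, C 578, B 2162, D 1826. Winner: B.
The two methods disagree.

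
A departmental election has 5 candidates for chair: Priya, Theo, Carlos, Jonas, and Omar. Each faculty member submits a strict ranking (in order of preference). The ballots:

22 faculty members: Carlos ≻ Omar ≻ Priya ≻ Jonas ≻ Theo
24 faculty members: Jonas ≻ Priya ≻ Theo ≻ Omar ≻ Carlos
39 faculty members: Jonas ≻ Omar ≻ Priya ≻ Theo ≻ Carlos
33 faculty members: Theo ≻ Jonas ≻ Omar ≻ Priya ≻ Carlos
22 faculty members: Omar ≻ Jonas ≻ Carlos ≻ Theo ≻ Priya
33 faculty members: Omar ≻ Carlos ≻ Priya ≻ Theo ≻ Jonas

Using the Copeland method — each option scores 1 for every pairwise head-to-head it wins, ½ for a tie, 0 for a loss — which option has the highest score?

Priya: beats Theo and Carlos; loses to Jonas and Omar → score 2.
Theo: beats Carlos; loses to Priya, Jonas, and Omar → score 1.
Carlos: loses to Priya, Theo, Jonas, and Omar → score 0.
Jonas: beats Priya, Theo, Carlos, and Omar → score 4.
Omar: beats Priya, Theo, and Carlos; loses to Jonas → score 3.
Jonas has the best pairwise record.

Jonas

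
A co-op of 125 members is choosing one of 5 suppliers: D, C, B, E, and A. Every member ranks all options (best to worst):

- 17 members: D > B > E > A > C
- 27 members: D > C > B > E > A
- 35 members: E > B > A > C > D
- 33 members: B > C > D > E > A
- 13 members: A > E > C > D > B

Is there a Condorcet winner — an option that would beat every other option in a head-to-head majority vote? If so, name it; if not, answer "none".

B

B vs D: 68–57 for B.
B vs C: 85–40 for B.
B vs E: 77–48 for B.
B vs A: 112–13 for B.
B beats every other option head-to-head.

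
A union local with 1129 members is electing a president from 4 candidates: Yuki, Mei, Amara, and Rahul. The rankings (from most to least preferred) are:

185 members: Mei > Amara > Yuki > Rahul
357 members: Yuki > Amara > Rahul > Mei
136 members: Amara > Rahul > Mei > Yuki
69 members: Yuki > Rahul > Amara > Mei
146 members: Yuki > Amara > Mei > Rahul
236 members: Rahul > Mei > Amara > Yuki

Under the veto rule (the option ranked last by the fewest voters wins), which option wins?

Last-place votes: Yuki 372, Mei 426, Amara 0, Rahul 331.
Amara is ranked last by the fewest voters, so Amara wins.

Amara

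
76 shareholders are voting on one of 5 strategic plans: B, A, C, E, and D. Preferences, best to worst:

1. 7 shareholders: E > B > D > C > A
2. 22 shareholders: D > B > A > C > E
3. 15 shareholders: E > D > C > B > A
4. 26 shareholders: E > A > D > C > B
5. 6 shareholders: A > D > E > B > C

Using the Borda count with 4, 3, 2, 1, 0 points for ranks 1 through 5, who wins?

B: 7·3 + 22·3 + 15·1 + 26·0 + 6·1 = 108
A: 7·0 + 22·2 + 15·0 + 26·3 + 6·4 = 146
C: 7·1 + 22·1 + 15·2 + 26·1 + 6·0 = 85
E: 7·4 + 22·0 + 15·4 + 26·4 + 6·2 = 204
D: 7·2 + 22·4 + 15·3 + 26·2 + 6·3 = 217
D has the highest Borda score (217).

D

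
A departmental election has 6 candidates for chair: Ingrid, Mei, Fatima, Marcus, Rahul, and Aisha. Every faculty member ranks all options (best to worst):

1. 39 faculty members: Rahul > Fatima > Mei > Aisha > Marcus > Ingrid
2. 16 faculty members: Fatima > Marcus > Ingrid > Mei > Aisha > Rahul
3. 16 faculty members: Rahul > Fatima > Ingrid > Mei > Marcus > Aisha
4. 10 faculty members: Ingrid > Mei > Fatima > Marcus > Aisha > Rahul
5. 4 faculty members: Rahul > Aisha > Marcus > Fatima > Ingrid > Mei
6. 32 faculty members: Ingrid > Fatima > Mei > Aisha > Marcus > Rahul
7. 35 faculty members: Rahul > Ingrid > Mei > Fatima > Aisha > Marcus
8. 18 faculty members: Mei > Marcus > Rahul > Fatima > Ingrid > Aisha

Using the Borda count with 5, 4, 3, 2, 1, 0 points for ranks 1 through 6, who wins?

Ingrid: 39·0 + 16·3 + 16·3 + 10·5 + 4·1 + 32·5 + 35·4 + 18·1 = 468
Mei: 39·3 + 16·2 + 16·2 + 10·4 + 4·0 + 32·3 + 35·3 + 18·5 = 512
Fatima: 39·4 + 16·5 + 16·4 + 10·3 + 4·2 + 32·4 + 35·2 + 18·2 = 572
Marcus: 39·1 + 16·4 + 16·1 + 10·2 + 4·3 + 32·1 + 35·0 + 18·4 = 255
Rahul: 39·5 + 16·0 + 16·5 + 10·0 + 4·5 + 32·0 + 35·5 + 18·3 = 524
Aisha: 39·2 + 16·1 + 16·0 + 10·1 + 4·4 + 32·2 + 35·1 + 18·0 = 219
Fatima has the highest Borda score (572).

Fatima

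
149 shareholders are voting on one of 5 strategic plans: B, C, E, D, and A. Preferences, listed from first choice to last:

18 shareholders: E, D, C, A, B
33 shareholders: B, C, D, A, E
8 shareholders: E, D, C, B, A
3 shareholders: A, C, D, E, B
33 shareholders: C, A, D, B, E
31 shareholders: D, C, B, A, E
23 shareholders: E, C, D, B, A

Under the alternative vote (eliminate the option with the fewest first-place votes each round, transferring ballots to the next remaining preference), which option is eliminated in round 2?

Round 1: B 33, C 33, E 49, D 31, A 3. Eliminate A.
Round 2: B 33, C 36, E 49, D 31. Eliminate D.

D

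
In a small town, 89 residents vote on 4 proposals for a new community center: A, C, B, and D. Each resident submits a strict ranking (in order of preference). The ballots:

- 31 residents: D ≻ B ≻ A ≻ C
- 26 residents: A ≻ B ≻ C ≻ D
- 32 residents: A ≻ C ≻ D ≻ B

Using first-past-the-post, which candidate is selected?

First-place votes: A 58, C 0, B 0, D 31.
A has the most first-place votes.

A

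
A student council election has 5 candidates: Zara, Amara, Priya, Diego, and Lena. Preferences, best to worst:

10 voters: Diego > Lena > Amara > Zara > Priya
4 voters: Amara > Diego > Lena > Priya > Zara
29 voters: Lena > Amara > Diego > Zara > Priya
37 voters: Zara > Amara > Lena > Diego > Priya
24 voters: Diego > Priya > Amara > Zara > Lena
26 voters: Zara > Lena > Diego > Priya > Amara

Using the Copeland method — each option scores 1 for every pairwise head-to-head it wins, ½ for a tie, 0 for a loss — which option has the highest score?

Zara: beats Priya and Lena; loses to Amara and Diego → score 2.
Amara: beats Zara, Priya, and Diego; ties Lena → score 3.5.
Priya: loses to Zara, Amara, Diego, and Lena → score 0.
Diego: beats Zara and Priya; loses to Amara and Lena → score 2.
Lena: beats Priya and Diego; ties Amara; loses to Zara → score 2.5.
Amara has the best pairwise record.

Amara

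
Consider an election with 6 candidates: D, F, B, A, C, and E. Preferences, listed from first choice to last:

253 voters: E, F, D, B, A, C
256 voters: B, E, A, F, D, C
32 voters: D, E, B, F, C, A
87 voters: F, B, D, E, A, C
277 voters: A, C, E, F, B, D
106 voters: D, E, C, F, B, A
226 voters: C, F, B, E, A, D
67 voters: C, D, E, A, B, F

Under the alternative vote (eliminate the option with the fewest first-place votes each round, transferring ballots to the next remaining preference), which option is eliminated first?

F

Round 1: D 138, F 87, B 256, A 277, C 293, E 253. Eliminate F.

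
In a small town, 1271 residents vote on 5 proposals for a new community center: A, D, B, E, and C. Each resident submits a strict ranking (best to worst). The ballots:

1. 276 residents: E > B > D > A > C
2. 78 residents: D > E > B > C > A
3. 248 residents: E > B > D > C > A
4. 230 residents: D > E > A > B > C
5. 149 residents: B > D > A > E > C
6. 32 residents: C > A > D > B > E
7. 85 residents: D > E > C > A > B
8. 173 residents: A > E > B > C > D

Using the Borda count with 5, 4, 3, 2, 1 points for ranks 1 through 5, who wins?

E

A: 276·2 + 78·1 + 248·1 + 230·3 + 149·3 + 32·4 + 85·2 + 173·5 = 3178
D: 276·3 + 78·5 + 248·3 + 230·5 + 149·4 + 32·3 + 85·5 + 173·1 = 4402
B: 276·4 + 78·3 + 248·4 + 230·2 + 149·5 + 32·2 + 85·1 + 173·3 = 4203
E: 276·5 + 78·4 + 248·5 + 230·4 + 149·2 + 32·1 + 85·4 + 173·4 = 5214
C: 276·1 + 78·2 + 248·2 + 230·1 + 149·1 + 32·5 + 85·3 + 173·2 = 2068
E has the highest Borda score (5214).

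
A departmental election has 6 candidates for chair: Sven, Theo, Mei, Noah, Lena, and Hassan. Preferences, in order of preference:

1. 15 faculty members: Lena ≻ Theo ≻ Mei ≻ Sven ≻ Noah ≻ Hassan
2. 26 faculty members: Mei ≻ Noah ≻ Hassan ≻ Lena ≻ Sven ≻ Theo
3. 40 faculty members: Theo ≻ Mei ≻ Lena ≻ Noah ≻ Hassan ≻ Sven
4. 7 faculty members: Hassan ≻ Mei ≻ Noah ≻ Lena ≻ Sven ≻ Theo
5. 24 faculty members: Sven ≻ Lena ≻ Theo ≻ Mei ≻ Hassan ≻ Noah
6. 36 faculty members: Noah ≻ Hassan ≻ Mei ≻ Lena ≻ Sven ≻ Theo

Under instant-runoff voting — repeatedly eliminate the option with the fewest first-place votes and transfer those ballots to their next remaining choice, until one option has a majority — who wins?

Theo

Round 1: Sven 24, Theo 40, Mei 26, Noah 36, Lena 15, Hassan 7. Eliminate Hassan.
Round 2: Sven 24, Theo 40, Mei 33, Noah 36, Lena 15. Eliminate Lena.
Round 3: Sven 24, Theo 55, Mei 33, Noah 36. Eliminate Sven.
Round 4: Theo 79, Mei 33, Noah 36. Theo has a majority.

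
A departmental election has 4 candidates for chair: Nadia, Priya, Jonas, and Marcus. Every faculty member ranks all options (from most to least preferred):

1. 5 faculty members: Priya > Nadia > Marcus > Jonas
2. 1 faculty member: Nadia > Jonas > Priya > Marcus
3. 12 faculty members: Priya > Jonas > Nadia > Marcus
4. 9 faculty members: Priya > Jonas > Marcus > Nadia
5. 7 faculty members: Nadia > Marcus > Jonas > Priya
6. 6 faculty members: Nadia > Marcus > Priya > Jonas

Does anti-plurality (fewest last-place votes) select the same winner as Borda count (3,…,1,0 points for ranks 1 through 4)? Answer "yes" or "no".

Anti-plurality — last-place votes: Nadia 9, Priya 7, Jonas 11, Marcus 13. Winner: Priya.
Borda — scores: Nadia 64, Priya 85, Jonas 51, Marcus 40. Winner: Priya.
The two methods agree.

yes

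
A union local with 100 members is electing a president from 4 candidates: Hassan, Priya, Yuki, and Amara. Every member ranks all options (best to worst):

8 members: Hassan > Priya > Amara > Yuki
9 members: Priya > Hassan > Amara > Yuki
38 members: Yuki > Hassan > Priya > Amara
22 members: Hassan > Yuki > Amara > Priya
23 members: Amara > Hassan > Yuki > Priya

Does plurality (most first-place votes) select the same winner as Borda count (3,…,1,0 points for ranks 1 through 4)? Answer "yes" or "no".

Plurality — first-place votes: Hassan 30, Priya 9, Yuki 38, Amara 23. Winner: Yuki.
Borda — scores: Hassan 230, Priya 81, Yuki 181, Amara 108. Winner: Hassan.
The two methods disagree.

no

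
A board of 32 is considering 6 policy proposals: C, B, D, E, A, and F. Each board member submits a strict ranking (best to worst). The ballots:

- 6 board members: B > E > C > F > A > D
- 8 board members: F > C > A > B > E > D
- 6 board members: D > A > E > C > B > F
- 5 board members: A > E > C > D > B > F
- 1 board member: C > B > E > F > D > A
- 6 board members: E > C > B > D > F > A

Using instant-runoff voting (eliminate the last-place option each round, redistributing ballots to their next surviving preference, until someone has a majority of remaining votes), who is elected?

Round 1: C 1, B 6, D 6, E 6, A 5, F 8. Eliminate C.
Round 2: B 7, D 6, E 6, A 5, F 8. Eliminate A.
Round 3: B 7, D 6, E 11, F 8. Eliminate D.
Round 4: B 7, E 17, F 8. E has a majority.

E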